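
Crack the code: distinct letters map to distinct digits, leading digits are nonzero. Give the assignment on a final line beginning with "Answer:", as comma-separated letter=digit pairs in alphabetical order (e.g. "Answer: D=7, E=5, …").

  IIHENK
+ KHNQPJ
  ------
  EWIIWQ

Step 1. [col 1: K + J ≡ Q (mod 10)] no forcing yet in column 1 (carry-in 0); J=2 is free and consistent — try it. So J=2.
Step 2. [col 1: K + J ≡ Q (mod 10)] no forcing yet in column 1 (carry-in 0); K=4 is free and consistent — try it. So K=4.
Step 3. [col 1: K + J ≡ Q (mod 10)] from column 1 (K=4, J=2, carry-in 0, digits 2,4 already taken and all letters distinct): Q must equal 6, so Q=6.
Step 4. [col 2: N + P ≡ W (mod 10)] column 2 (N + P ≡ W (mod 10), carry-in 0) doesn't pin W yet; pick W=8 and continue, so W=8.
Step 5. [col 2: N + P ≡ W (mod 10)] column 2 (N + P ≡ W (mod 10), carry-in 0) doesn't pin N yet; pick N=1 and continue ⇒ N=1.
Step 6. [col 2: N + P ≡ W (mod 10)] in column 2 we have N+P≡W with carry-in 0; given N=1, W=8 and digits 1,2,4,6,8 already taken and all letters distinct, that pins P to 7, so P=7.
Step 7. [col 3: E + Q ≡ I (mod 10)] several values work for E in column 3 (E + Q ≡ I (mod 10), carry-in 0); try E=9, so E=9.
Step 8. [col 3: E + Q ≡ I (mod 10)] from column 3 (E=9, Q=6, carry-in 0, digits 1,2,4,6,7,8,9 already taken and all letters distinct): I must equal 5 ⇒ I=5.
Step 9. [col 4: H + N ≡ I (mod 10)] column 4 reads H+N+carry(1)=I with N=1, I=5; with digits 1,2,4,5,6,7,8,9 already taken and all letters distinct, the only value for H is 3 ⇒ H=3.

Answer: E=9, H=3, I=5, J=2, K=4, N=1, P=7, Q=6, W=8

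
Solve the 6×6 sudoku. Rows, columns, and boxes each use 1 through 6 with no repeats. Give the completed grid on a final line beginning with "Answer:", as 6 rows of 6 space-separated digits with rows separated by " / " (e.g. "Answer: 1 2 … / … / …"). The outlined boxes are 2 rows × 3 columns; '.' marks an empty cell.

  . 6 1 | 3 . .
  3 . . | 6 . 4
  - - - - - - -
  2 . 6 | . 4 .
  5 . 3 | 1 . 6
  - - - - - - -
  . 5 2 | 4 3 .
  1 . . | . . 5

Step 1. [r4c5∈{2}] nothing but 2 survives at r4c5, so r4c5=2.
Step 2. [r6c3∈{4}] r6c3 has the single candidate 4. So r6c3=4.
Step 3. [r1c5∈{5}] r1c5 has the single candidate 5. So r1c5=5.
Step 4. [r2c5∈{1}] r2c5 is down to just 1 ⇒ r2c5=1.
Step 5. [r4c2∈{4}] r4c2's peers cover all but 4. So r4c2=4.
Step 6. [r3c4∈{5}] r3c4 has the single candidate 5, so r3c4=5.
Step 7. [r3c6∈{3}] r3c6 has the single candidate 3, so r3c6=3.
Step 8. [r5c1∈{6}] r5c1 has the single candidate 6, so r5c1=6.
Step 9. [r1c1∈{4}] only 4 remains possible at r1c1. So r1c1=4.
Step 10. [r6c2∈{3}] only 3 remains possible at r6c2, so r6c2=3.
Step 11. [r6c4∈{2}] r6c4's peers cover all but 2, so r6c4=2.
Step 12. [r6c5∈{6}] only 6 remains possible at r6c5. So r6c5=6.
Step 13. [r1c6∈{2}] only 2 remains possible at r1c6, so r1c6=2.
Step 14. [r2c2∈{2}] only 2 remains possible at r2c2, so r2c2=2.
Step 15. [r2c3∈{5}] nothing but 5 survives at r2c3. So r2c3=5.
Step 16. [r3c2∈{1}] r3c2's peers cover all but 1, so r3c2=1.
Step 17. [r5c6∈{1}] r5c6 is down to just 1, so r5c6=1.

Answer: 4 6 1 3 5 2 / 3 2 5 6 1 4 / 2 1 6 5 4 3 / 5 4 3 1 2 6 / 6 5 2 4 3 1 / 1 3 4 2 6 5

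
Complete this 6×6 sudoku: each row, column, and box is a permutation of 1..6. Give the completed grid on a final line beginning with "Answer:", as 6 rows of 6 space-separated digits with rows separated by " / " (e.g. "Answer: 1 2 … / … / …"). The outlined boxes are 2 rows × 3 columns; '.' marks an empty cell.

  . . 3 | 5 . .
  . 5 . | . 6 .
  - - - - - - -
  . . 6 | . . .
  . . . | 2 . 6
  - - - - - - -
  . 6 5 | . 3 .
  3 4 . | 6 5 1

Step 1. [r1c5∈{1,2,4}] in col 5, 2 fits only at r1c5, so r1c5=2.
Step 2. [r1c2∈{1}] r1c2 is down to just 1. So r1c2=1.
Step 3. [r1c6∈{4}] r1c6 is down to just 4, so r1c6=4.
Step 4. [r4c3∈{1,4}] r4c3 is the only open cell in col 3 admitting 1. So r4c3=1.
Step 5. [r4c5∈{4}] r4c5's peers cover all but 4, so r4c5=4.
Step 6. [r3c1∈{2,4,5}] row 3 places 4 nowhere but r3c1, so r3c1=4.
Step 7. [r6c3∈{2}] nothing but 2 survives at r6c3, so r6c3=2.
Step 8. [r2c6∈{3}] r2c6 has the single candidate 3 ⇒ r2c6=3.
Step 9. [r3c4∈{1,3}] in col 4, 3 fits only at r3c4. So r3c4=3.
Step 10. [r4c2∈{3}] r4c2 has the single candidate 3. So r4c2=3.
Step 11. [r5c1∈{1}] only 1 remains possible at r5c1, so r5c1=1.
Step 12. [r2c3∈{4}] r2c3's peers cover all but 4. So r2c3=4.
Step 13. [r5c4∈{4}] r5c4 is down to just 4, so r5c4=4.
Step 14. [r3c2∈{2}] nothing but 2 survives at r3c2, so r3c2=2.
Step 15. [r3c6∈{5}] r3c6 has the single candidate 5. So r3c6=5.
Step 16. [r3c5∈{1}] r3c5's peers cover all but 1, so r3c5=1.
Step 17. [r2c4∈{1}] only 1 remains possible at r2c4, so r2c4=1.
Step 18. [r5c6∈{2}] only 2 remains possible at r5c6. So r5c6=2.
Step 19. [r2c1∈{2}] only 2 remains possible at r2c1, so r2c1=2.
Step 20. [r1c1∈{6}] r1c1 is down to just 6. So r1c1=6.
Step 21. [r4c1∈{5}] r4c1's peers cover all but 5 ⇒ r4c1=5.

Answer: 6 1 3 5 2 4 / 2 5 4 1 6 3 / 4 2 6 3 1 5 / 5 3 1 2 4 6 / 1 6 5 4 3 2 / 3 4 2 6 5 1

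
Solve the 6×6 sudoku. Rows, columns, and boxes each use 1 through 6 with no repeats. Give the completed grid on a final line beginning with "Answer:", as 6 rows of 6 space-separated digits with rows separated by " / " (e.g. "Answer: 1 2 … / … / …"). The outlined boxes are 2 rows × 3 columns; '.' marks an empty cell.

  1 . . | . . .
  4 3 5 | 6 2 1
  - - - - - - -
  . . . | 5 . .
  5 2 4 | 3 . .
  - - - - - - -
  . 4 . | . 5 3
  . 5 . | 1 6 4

Step 1. [r5c3∈{1,2,6}] row 5 places 1 nowhere but r5c3 ⇒ r5c3=1.
Step 2. [r1c3∈{2,6}] 2 has one home in row 1: r1c3 ⇒ r1c3=2.
Step 3. [r3c3∈{3,6}] across col 3, 6 lands solely at r3c3 ⇒ r3c3=6.
Step 4. [r6c1∈{2,3}] 2 has one home in row 6: r6c1, so r6c1=2.
Step 5. [r3c5∈{1,4}] 4 has one home in row 3: r3c5, so r3c5=4.
Step 6. [r4c6∈{6}] r4c6's peers cover all but 6. So r4c6=6.
Step 7. [r5c1∈{6}] r5c1 has the single candidate 6, so r5c1=6.
Step 8. [r3c6∈{2}] nothing but 2 survives at r3c6 ⇒ r3c6=2.
Step 9. [r6c3∈{3}] r6c3's peers cover all but 3. So r6c3=3.
Step 10. [r1c5∈{3}] only 3 remains possible at r1c5 ⇒ r1c5=3.
Step 11. [r3c1∈{3}] r3c1 has the single candidate 3. So r3c1=3.
Step 12. [r4c5∈{1}] nothing but 1 survives at r4c5, so r4c5=1.
Step 13. [r1c4∈{4}] nothing but 4 survives at r1c4, so r1c4=4.
Step 14. [r1c6∈{5}] nothing but 5 survives at r1c6, so r1c6=5.
Step 15. [r5c4∈{2}] nothing but 2 survives at r5c4, so r5c4=2.
Step 16. [r3c2∈{1}] r3c2 has the single candidate 1, so r3c2=1.
Step 17. [r1c2∈{6}] r1c2 has the single candidate 6 ⇒ r1c2=6.

Answer: 1 6 2 4 3 5 / 4 3 5 6 2 1 / 3 1 6 5 4 2 / 5 2 4 3 1 6 / 6 4 1 2 5 3 / 2 5 3 1 6 4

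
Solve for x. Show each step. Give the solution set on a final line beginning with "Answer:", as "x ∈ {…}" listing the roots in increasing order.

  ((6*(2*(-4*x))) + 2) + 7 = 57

Step 1. [((6*(2*(-4*x))) + 2) + 7 = 57] peel the +7: subtract 7 from each side ⇒ sub: (6*(2*(-4*x))) + 2 = 50.
Step 2. [(6*(2*(-4*x))) + 2 = 50] +2 is outermost — subtract 2 both sides, so sub: 6*(2*(-4*x)) = 48.
Step 3. [6*(2*(-4*x)) = 48] LHS = 6·(…); ÷6 both sides. So div: 2*(-4*x) = 8.
Step 4. [2*(-4*x) = 8] leading coefficient 2: divide by 2, so div: -4*x = 4.
Step 5. [-4*x = 4] divide by the outer -4, so div: x = -1.

Answer: x ∈ {-1}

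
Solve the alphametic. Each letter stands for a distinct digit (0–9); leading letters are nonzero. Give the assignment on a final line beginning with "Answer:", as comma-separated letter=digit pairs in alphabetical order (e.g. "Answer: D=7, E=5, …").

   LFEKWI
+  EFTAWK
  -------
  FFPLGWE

Step 1. [col 1: I + K ≡ E (mod 10)] I=7 is one option consistent with column 1 (I + K ≡ E (mod 10), carry-in 0) — take it. So I=7.
Step 2. [col 1: I + K ≡ E (mod 10)] K=8 is one option consistent with column 1 (I + K ≡ E (mod 10), carry-in 0) — take it ⇒ K=8.
Step 3. [F] adding two 6-digit numbers gives at most 6+1 digits, and here it does — F is that final carry and must be 1. So F=1.
Step 4. [col 1: I + K ≡ E (mod 10)] column 1 reads I+K+carry(0)=E with I=7, K=8; with digits 1,7,8 already taken and all letters distinct, the only value for E is 5, so E=5.
Step 5. [col 2: W + W ≡ W (mod 10)] column 2 reads W+W+carry(1)=W with nothing yet; with digits 1,5,7,8 already taken and all letters distinct, the only value for W is 9 ⇒ W=9.
Step 6. [col 3: K + A ≡ G (mod 10)] column 3 (K + A ≡ G (mod 10), carry-in 1) doesn't pin A yet; pick A=4 and continue. So A=4.
Step 7. [col 3: K + A ≡ G (mod 10)] from column 3 (K=8, A=4, carry-in 1, digits 1,4,5,7,8,9 already taken and all letters distinct): G must equal 3. So G=3.
Step 8. [col 4: E + T ≡ L (mod 10)] no forcing yet in column 4 (carry-in 1); L=6 is free and consistent — try it, so L=6.
Step 9. [col 4: E + T ≡ L (mod 10)] column 4 reads E+T+carry(1)=L with E=5, L=6; with digits 1,3,4,5,6,7,8,9 already taken and all letters distinct, the only value for T is 0, so T=0.
Step 10. [col 5: F + F ≡ P (mod 10)] from column 5 (F=1, carry-in 0, digits 0,1,3,4,5,6,7,8,9 already taken and all letters distinct): P must equal 2 ⇒ P=2.

Answer: A=4, E=5, F=1, G=3, I=7, K=8, L=6, P=2, T=0, W=9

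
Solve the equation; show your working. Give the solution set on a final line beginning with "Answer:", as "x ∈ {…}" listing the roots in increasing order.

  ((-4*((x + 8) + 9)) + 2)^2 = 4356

Step 1. [((-4*((x + 8) + 9)) + 2)^2 = 4356] 4356 ≥ 0, LHS is (·)² — take ±√ ⇒ sqrt: (-4*((x + 8) + 9)) + 2 = 66 or -66.
Step 2. [(-4*((x + 8) + 9)) + 2 = 66 or -66] +2 is outermost — subtract 2 both sides. So sub: -4*((x + 8) + 9) = 64 or -68.
Step 3. [-4*((x + 8) + 9) = 64 or -68] divide by the outer -4 ⇒ div: (x + 8) + 9 = -16 or 17.
Step 4. [(x + 8) + 9 = -16 or 17] 9 comes off first (subtract 9), so sub: x + 8 = -25 or 8.
Step 5. [x + 8 = -25 or 8] subtract 8: x sits inside (… + 8). So sub: x = -33 or 0.

Answer: x ∈ {-33, 0}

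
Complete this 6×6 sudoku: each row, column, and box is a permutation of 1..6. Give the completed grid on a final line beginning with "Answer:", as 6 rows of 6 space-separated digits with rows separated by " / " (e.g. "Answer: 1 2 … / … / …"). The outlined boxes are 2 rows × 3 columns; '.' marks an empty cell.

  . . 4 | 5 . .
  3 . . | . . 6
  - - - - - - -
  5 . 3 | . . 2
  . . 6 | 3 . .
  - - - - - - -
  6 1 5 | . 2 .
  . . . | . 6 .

Step 1. [r4c1∈{1,2,4}] in box 3, 1 fits only at r4c1 ⇒ r4c1=1.
Step 2. [r5c4∈{4}] only 4 remains possible at r5c4. So r5c4=4.
Step 3. [r4c6∈{4,5}] col 6 places 4 nowhere but r4c6, so r4c6=4.
Step 4. [r1c1∈{2}] only 2 remains possible at r1c1 ⇒ r1c1=2.
Step 5. [r3c5∈{1}] nothing but 1 survives at r3c5, so r3c5=1.
Step 6. [r6c2∈{2,3,4}] across col 2, 3 lands solely at r6c2, so r6c2=3.
Step 7. [r1c6∈{1,3}] 1 has one home in row 1: r1c6. So r1c6=1.
Step 8. [r2c4∈{2}] r2c4 is down to just 2, so r2c4=2.
Step 9. [r3c2∈{4}] r3c2 is down to just 4 ⇒ r3c2=4.
Step 10. [r2c2∈{5}] r2c2 is down to just 5. So r2c2=5.
Step 11. [r6c4∈{1}] r6c4 has the single candidate 1. So r6c4=1.
Step 12. [r3c4∈{6}] only 6 remains possible at r3c4 ⇒ r3c4=6.
Step 13. [r6c3∈{2}] nothing but 2 survives at r6c3, so r6c3=2.
Step 14. [r4c5∈{5}] nothing but 5 survives at r4c5, so r4c5=5.
Step 15. [r4c2∈{2}] r4c2 is down to just 2. So r4c2=2.
Step 16. [r2c3∈{1}] r2c3's peers cover all but 1 ⇒ r2c3=1.
Step 17. [r6c1∈{4}] r6c1 has the single candidate 4 ⇒ r6c1=4.
Step 18. [r2c5∈{4}] r2c5's peers cover all but 4. So r2c5=4.
Step 19. [r1c5∈{3}] r1c5's peers cover all but 3. So r1c5=3.
Step 20. [r1c2∈{6}] r1c2's peers cover all but 6. So r1c2=6.
Step 21. [r6c6∈{5}] r6c6 is down to just 5, so r6c6=5.
Step 22. [r5c6∈{3}] r5c6 has the single candidate 3, so r5c6=3.

Answer: 2 6 4 5 3 1 / 3 5 1 2 4 6 / 5 4 3 6 1 2 / 1 2 6 3 5 4 / 6 1 5 4 2 3 / 4 3 2 1 6 5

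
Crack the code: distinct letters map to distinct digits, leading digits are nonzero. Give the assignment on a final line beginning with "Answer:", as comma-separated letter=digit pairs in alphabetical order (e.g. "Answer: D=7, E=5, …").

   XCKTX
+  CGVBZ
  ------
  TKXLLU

Step 1. [col 1: X + Z ≡ U (mod 10)] column 1 (X + Z ≡ U (mod 10), carry-in 0) doesn't pin Z yet; pick Z=7 and continue ⇒ Z=7.
Step 2. [col 1: X + Z ≡ U (mod 10)] no forcing yet in column 1 (carry-in 0); U=6 is free and consistent — try it, so U=6.
Step 3. [col 1: X + Z ≡ U (mod 10)] from column 1 (Z=7, U=6, carry-in 0, digits 6,7 already taken and all letters distinct): X must equal 9, so X=9.
Step 4. [col 2: T + B ≡ L (mod 10)] column 2 (T + B ≡ L (mod 10), carry-in 1) doesn't pin L yet; pick L=2 and continue. So L=2.
Step 5. [col 2: T + B ≡ L (mod 10)] B=0 is one option consistent with column 2 (T + B ≡ L (mod 10), carry-in 1) — take it ⇒ B=0.
Step 6. [col 2: T + B ≡ L (mod 10)] column 2 reads T+B+carry(1)=L with B=0, L=2; with digits 0,2,6,7,9 already taken and all letters distinct, the only value for T is 1. So T=1.
Step 7. [col 3: K + V ≡ L (mod 10)] several values work for V in column 3 (K + V ≡ L (mod 10), carry-in 0); try V=8. So V=8.
Step 8. [col 3: K + V ≡ L (mod 10)] in column 3 we have K+V≡L with carry-in 0; given V=8, L=2 and digits 0,1,2,6,7,8,9 already taken and all letters distinct, that pins K to 4. So K=4.
Step 9. [col 4: C + G ≡ X (mod 10)] several values work for G in column 4 (C + G ≡ X (mod 10), carry-in 1); try G=3 ⇒ G=3.
Step 10. [col 4: C + G ≡ X (mod 10)] from column 4 (G=3, X=9, carry-in 1, digits 0,1,2,3,4,6,7,8,9 already taken and all letters distinct): C must equal 5, so C=5.

Answer: B=0, C=5, G=3, K=4, L=2, T=1, U=6, V=8, X=9, Z=7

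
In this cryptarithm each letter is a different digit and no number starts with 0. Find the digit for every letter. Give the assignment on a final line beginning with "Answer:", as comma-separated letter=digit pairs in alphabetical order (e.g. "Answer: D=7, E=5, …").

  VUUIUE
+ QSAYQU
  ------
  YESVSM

Step 1. [col 1: E + U ≡ M (mod 10)] several values work for U in column 1 (E + U ≡ M (mod 10), carry-in 0); try U=6 ⇒ U=6.
Step 2. [col 1: E + U ≡ M (mod 10)] several values work for E in column 1 (E + U ≡ M (mod 10), carry-in 0); try E=3. So E=3.
Step 3. [col 1: E + U ≡ M (mod 10)] column 1 reads E+U+carry(0)=M with E=3, U=6; with digits 3,6 already taken and all letters distinct, the only value for M is 9, so M=9.
Step 4. [col 2: U + Q ≡ S (mod 10)] Q=1 is one option consistent with column 2 (U + Q ≡ S (mod 10), carry-in 0) — take it, so Q=1.
Step 5. [col 2: U + Q ≡ S (mod 10)] column 2 reads U+Q+carry(0)=S with U=6, Q=1; with digits 1,3,6,9 already taken and all letters distinct, the only value for S is 7, so S=7.
Step 6. [col 3: I + Y ≡ V (mod 10)] no forcing yet in column 3 (carry-in 0); V=2 is free and consistent — try it. So V=2.
Step 7. [col 3: I + Y ≡ V (mod 10)] column 3 (I + Y ≡ V (mod 10), carry-in 0) doesn't pin Y yet; pick Y=4 and continue. So Y=4.
Step 8. [col 3: I + Y ≡ V (mod 10)] in column 3 we have I+Y≡V with carry-in 0; given Y=4, V=2 and digits 1,2,3,4,6,7,9 already taken and all letters distinct, that pins I to 8. So I=8.
Step 9. [col 4: U + A ≡ S (mod 10)] column 4 reads U+A+carry(1)=S with U=6, S=7; with digits 1,2,3,4,6,7,8,9 already taken and all letters distinct, the only value for A is 0 ⇒ A=0.

Answer: A=0, E=3, I=8, M=9, Q=1, S=7, U=6, V=2, Y=4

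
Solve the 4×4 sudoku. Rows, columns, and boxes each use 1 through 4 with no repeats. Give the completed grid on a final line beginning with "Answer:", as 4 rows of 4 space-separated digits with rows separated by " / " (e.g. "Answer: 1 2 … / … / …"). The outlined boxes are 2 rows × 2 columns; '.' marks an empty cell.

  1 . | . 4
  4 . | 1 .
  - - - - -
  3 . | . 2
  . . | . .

Step 1. [r2c2∈{2,3}] row 2 places 2 nowhere but r2c2, so r2c2=2.
Step 2. [r3c2∈{1,4}] across row 3, 1 lands solely at r3c2 ⇒ r3c2=1.
Step 3. [r2c4∈{3}] only 3 remains possible at r2c4, so r2c4=3.
Step 4. [r4c2∈{4}] nothing but 4 survives at r4c2. So r4c2=4.
Step 5. [r1c3∈{2}] r1c3 has the single candidate 2 ⇒ r1c3=2.
Step 6. [r4c1∈{2}] only 2 remains possible at r4c1. So r4c1=2.
Step 7. [r4c4∈{1}] r4c4's peers cover all but 1. So r4c4=1.
Step 8. [r3c3∈{4}] nothing but 4 survives at r3c3 ⇒ r3c3=4.
Step 9. [r1c2∈{3}] nothing but 3 survives at r1c2. So r1c2=3.
Step 10. [r4c3∈{3}] nothing but 3 survives at r4c3. So r4c3=3.

Answer: 1 3 2 4 / 4 2 1 3 / 3 1 4 2 / 2 4 3 1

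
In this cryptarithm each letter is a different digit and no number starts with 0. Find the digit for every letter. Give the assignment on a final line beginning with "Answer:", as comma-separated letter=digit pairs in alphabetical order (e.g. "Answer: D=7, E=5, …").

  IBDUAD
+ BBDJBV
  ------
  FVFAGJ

Step 1. [col 1: D + V ≡ J (mod 10)] J=0 is one option consistent with column 1 (D + V ≡ J (mod 10), carry-in 0) — take it ⇒ J=0.
Step 2. [col 1: D + V ≡ J (mod 10)] several values work for D in column 1 (D + V ≡ J (mod 10), carry-in 0); try D=9, so D=9.
Step 3. [col 1: D + V ≡ J (mod 10)] column 1: given D=9, J=0, carry-in 0, and digits 0,9 already taken and all letters distinct, D+V≡J (mod 10) forces V=1. So V=1.
Step 4. [col 2: A + B ≡ G (mod 10)] several values work for G in column 2 (A + B ≡ G (mod 10), carry-in 1); try G=3, so G=3.
Step 5. [col 2: A + B ≡ G (mod 10)] column 2 (A + B ≡ G (mod 10), carry-in 1) doesn't pin A yet; pick A=7 and continue. So A=7.
Step 6. [col 2: A + B ≡ G (mod 10)] column 2 reads A+B+carry(1)=G with A=7, G=3; with digits 0,1,3,7,9 already taken and all letters distinct, the only value for B is 5, so B=5.
Step 7. [col 3: U + J ≡ A (mod 10)] column 3 reads U+J+carry(1)=A with J=0, A=7; with digits 0,1,3,5,7,9 already taken and all letters distinct, the only value for U is 6, so U=6.
Step 8. [col 4: D + D ≡ F (mod 10)] column 4 reads D+D+carry(0)=F with D=9; with digits 0,1,3,5,6,7,9 already taken and all letters distinct, the only value for F is 8. So F=8.
Step 9. [col 6: I + B ≡ F (mod 10)] column 6: given B=5, F=8, carry-in 1, and digits 0,1,3,5,6,7,8,9 already taken and all letters distinct, I+B≡F (mod 10) forces I=2. So I=2.

Answer: A=7, B=5, D=9, F=8, G=3, I=2, J=0, U=6, V=1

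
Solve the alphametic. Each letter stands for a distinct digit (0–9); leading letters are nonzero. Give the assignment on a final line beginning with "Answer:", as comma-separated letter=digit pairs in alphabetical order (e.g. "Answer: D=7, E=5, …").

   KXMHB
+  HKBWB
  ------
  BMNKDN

Step 1. [col 1: B + B ≡ N (mod 10)] several values work for N in column 1 (B + B ≡ N (mod 10), carry-in 0); try N=2. So N=2.
Step 2. [col 1: B + B ≡ N (mod 10)] B=1 is one option consistent with column 1 (B + B ≡ N (mod 10), carry-in 0) — take it. So B=1.
Step 3. [col 2: H + W ≡ D (mod 10)] several values work for H in column 2 (H + W ≡ D (mod 10), carry-in 0); try H=7. So H=7.
Step 4. [col 2: H + W ≡ D (mod 10)] no forcing yet in column 2 (carry-in 0); W=3 is free and consistent — try it. So W=3.
Step 5. [col 2: H + W ≡ D (mod 10)] column 2 reads H+W+carry(0)=D with H=7, W=3; with digits 1,2,3,7 already taken and all letters distinct, the only value for D is 0, so D=0.
Step 6. [col 3: M + B ≡ K (mod 10)] no forcing yet in column 3 (carry-in 1); K=8 is free and consistent — try it. So K=8.
Step 7. [col 3: M + B ≡ K (mod 10)] from column 3 (B=1, K=8, carry-in 1, digits 0,1,2,3,7,8 already taken and all letters distinct): M must equal 6. So M=6.
Step 8. [col 4: X + K ≡ N (mod 10)] from column 4 (K=8, N=2, carry-in 0, digits 0,1,2,3,6,7,8 already taken and all letters distinct): X must equal 4. So X=4.

Answer: B=1, D=0, H=7, K=8, M=6, N=2, W=3, X=4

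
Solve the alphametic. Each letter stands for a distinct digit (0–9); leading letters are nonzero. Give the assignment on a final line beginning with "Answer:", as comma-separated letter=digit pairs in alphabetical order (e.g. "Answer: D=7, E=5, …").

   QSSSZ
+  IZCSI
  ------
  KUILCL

Step 1. [col 1: Z + I ≡ L (mod 10)] column 1 (Z + I ≡ L (mod 10), carry-in 0) doesn't pin I yet; pick I=2 and continue ⇒ I=2.
Step 2. [col 1: Z + I ≡ L (mod 10)] Z=3 is one option consistent with column 1 (Z + I ≡ L (mod 10), carry-in 0) — take it, so Z=3.
Step 3. [K] adding two 5-digit numbers gives at most 5+1 digits, and here it does — K is that final carry and must be 1 ⇒ K=1.
Step 4. [col 1: Z + I ≡ L (mod 10)] in column 1 we have Z+I≡L with carry-in 0; given Z=3, I=2 and digits 1,2,3 already taken and all letters distinct, that pins L to 5 ⇒ L=5.
Step 5. [col 2: S + S ≡ C (mod 10)] column 2 (S + S ≡ C (mod 10), carry-in 0) doesn't pin S yet; pick S=8 and continue, so S=8.
Step 6. [col 2: S + S ≡ C (mod 10)] in column 2 we have S+S≡C with carry-in 0; given S=8 and digits 1,2,3,5,8 already taken and all letters distinct, that pins C to 6 ⇒ C=6.
Step 7. [col 5: Q + I ≡ U (mod 10)] column 5 (Q + I ≡ U (mod 10), carry-in 1) doesn't pin U yet; pick U=0 and continue, so U=0.
Step 8. [col 5: Q + I ≡ U (mod 10)] in column 5 we have Q+I≡U with carry-in 1; given I=2, U=0 and digits 0,1,2,3,5,6,8 already taken and all letters distinct, that pins Q to 7. So Q=7.

Answer: C=6, I=2, K=1, L=5, Q=7, S=8, U=0, Z=3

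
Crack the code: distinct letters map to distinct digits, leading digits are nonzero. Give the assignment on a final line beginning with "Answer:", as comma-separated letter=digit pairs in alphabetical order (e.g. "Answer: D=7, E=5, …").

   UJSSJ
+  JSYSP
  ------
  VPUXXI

Step 1. [V] V is the leading digit of a 6-digit sum of two 5-digit numbers; the final carry is exactly 1 ⇒ V=1.
Step 2. [col 1: J + P ≡ I (mod 10)] column 1 (J + P ≡ I (mod 10), carry-in 0) doesn't pin I yet; pick I=0 and continue ⇒ I=0.
Step 3. [col 1: J + P ≡ I (mod 10)] J=6 is one option consistent with column 1 (J + P ≡ I (mod 10), carry-in 0) — take it ⇒ J=6.
Step 4. [col 1: J + P ≡ I (mod 10)] in column 1 we have J+P≡I with carry-in 0; given J=6, I=0 and digits 0,1,6 already taken and all letters distinct, that pins P to 4. So P=4.
Step 5. [col 2: S + S ≡ X (mod 10)] several values work for S in column 2 (S + S ≡ X (mod 10), carry-in 1); try S=2, so S=2.
Step 6. [col 2: S + S ≡ X (mod 10)] column 2: given S=2, carry-in 1, and digits 0,1,2,4,6 already taken and all letters distinct, S+S≡X (mod 10) forces X=5 ⇒ X=5.
Step 7. [col 3: S + Y ≡ X (mod 10)] in column 3 we have S+Y≡X with carry-in 0; given S=2, X=5 and digits 0,1,2,4,5,6 already taken and all letters distinct, that pins Y to 3, so Y=3.
Step 8. [col 4: J + S ≡ U (mod 10)] column 4: given J=6, S=2, carry-in 0, and digits 0,1,2,3,4,5,6 already taken and all letters distinct, J+S≡U (mod 10) forces U=8, so U=8.

Answer: I=0, J=6, P=4, S=2, U=8, V=1, X=5, Y=3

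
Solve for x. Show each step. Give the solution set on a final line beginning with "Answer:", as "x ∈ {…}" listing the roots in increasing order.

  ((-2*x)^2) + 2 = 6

Step 1. [((-2*x)^2) + 2 = 6] subtract 2: x sits inside (… + 2), so sub: (-2*x)^2 = 4.
Step 2. [(-2*x)^2 = 4] √ both sides: 4 ≥ 0 gives two branches, so sqrt: -2*x = 2 or -2.
Step 3. [-2*x = 2 or -2] LHS = -2·(…); ÷-2 both sides ⇒ div: x = -1 or 1.

Answer: x ∈ {-1, 1}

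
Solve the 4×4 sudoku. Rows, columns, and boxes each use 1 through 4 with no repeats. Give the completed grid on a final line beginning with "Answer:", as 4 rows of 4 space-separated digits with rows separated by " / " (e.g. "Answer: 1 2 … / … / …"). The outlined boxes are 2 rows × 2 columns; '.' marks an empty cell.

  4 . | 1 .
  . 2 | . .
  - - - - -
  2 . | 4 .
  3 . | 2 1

Step 1. [r3c4∈{3}] only 3 remains possible at r3c4. So r3c4=3.
Step 2. [r4c2∈{4}] r4c2 has the single candidate 4 ⇒ r4c2=4.
Step 3. [r1c2∈{3}] r1c2 has the single candidate 3. So r1c2=3.
Step 4. [r2c1∈{1}] r2c1 has the single candidate 1 ⇒ r2c1=1.
Step 5. [r2c3∈{3}] r2c3 is down to just 3. So r2c3=3.
Step 6. [r3c2∈{1}] only 1 remains possible at r3c2. So r3c2=1.
Step 7. [r1c4∈{2}] r1c4 has the single candidate 2, so r1c4=2.
Step 8. [r2c4∈{4}] r2c4 is down to just 4, so r2c4=4.

Answer: 4 3 1 2 / 1 2 3 4 / 2 1 4 3 / 3 4 2 1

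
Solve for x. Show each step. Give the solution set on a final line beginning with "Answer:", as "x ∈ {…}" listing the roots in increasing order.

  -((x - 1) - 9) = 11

Step 1. [-((x - 1) - 9) = 11] LHS negated; negate both sides ⇒ neg: (x - 1) - 9 = -11.
Step 2. [(x - 1) - 9 = -11] the outer -9 inverts by adding 9 ⇒ sub: x - 1 = -2.
Step 3. [x - 1 = -2] peel the -1: add 1 from each side, so sub: x = -1.

Answer: x ∈ {-1}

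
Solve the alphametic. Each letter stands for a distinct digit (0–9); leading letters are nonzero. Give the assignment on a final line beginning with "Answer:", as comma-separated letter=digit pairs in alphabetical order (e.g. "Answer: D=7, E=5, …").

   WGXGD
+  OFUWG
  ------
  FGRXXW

Step 1. [col 1: D + G ≡ W (mod 10)] several values work for D in column 1 (D + G ≡ W (mod 10), carry-in 0); try D=4 ⇒ D=4.
Step 2. [col 1: D + G ≡ W (mod 10)] several values work for W in column 1 (D + G ≡ W (mod 10), carry-in 0); try W=7. So W=7.
Step 3. [F] the sum has 6 digits but both addends have 5; that extra leading digit F is the final carry, namely 1. So F=1.
Step 4. [col 1: D + G ≡ W (mod 10)] from column 1 (D=4, W=7, carry-in 0, digits 1,4,7 already taken and all letters distinct): G must equal 3 ⇒ G=3.
Step 5. [col 2: G + W ≡ X (mod 10)] in column 2 we have G+W≡X with carry-in 0; given G=3, W=7 and digits 1,3,4,7 already taken and all letters distinct, that pins X to 0. So X=0.
Step 6. [col 3: X + U ≡ X (mod 10)] column 3 reads X+U+carry(1)=X with X=0; with digits 0,1,3,4,7 already taken and all letters distinct, the only value for U is 9 ⇒ U=9.
Step 7. [col 4: G + F ≡ R (mod 10)] column 4: given G=3, F=1, carry-in 1, and digits 0,1,3,4,7,9 already taken and all letters distinct, G+F≡R (mod 10) forces R=5 ⇒ R=5.
Step 8. [col 5: W + O ≡ G (mod 10)] in column 5 we have W+O≡G with carry-in 0; given W=7, G=3 and digits 0,1,3,4,5,7,9 already taken and all letters distinct, that pins O to 6 ⇒ O=6.

Answer: D=4, F=1, G=3, O=6, R=5, U=9, W=7, X=0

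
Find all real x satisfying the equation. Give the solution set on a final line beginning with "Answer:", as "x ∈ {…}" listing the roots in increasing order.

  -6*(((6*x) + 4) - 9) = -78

Step 1. [-6*(((6*x) + 4) - 9) = -78] -6 out front; divide by -6, so div: ((6*x) + 4) - 9 = 13.
Step 2. [((6*x) + 4) - 9 = 13] peel the -9: add 9 from each side, so sub: (6*x) + 4 = 22.
Step 3. [(6*x) + 4 = 22] peel the +4: subtract 4 from each side, so sub: 6*x = 18.
Step 4. [6*x = 18] 6 out front; divide by 6, so div: x = 3.

Answer: x ∈ {3}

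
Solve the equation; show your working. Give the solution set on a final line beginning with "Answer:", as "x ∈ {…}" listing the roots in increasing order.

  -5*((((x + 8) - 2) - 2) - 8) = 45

Step 1. [-5*((((x + 8) - 2) - 2) - 8) = 45] divide by the outer -5. So div: (((x + 8) - 2) - 2) - 8 = -9.
Step 2. [(((x + 8) - 2) - 2) - 8 = -9] 8 comes off first (add 8). So sub: ((x + 8) - 2) - 2 = -1.
Step 3. [((x + 8) - 2) - 2 = -1] the outer -2 inverts by adding 2, so sub: (x + 8) - 2 = 1.
Step 4. [(x + 8) - 2 = 1] 2 comes off first (add 2) ⇒ sub: x + 8 = 3.
Step 5. [x + 8 = 3] peel the +8: subtract 8 from each side ⇒ sub: x = -5.

Answer: x ∈ {-5}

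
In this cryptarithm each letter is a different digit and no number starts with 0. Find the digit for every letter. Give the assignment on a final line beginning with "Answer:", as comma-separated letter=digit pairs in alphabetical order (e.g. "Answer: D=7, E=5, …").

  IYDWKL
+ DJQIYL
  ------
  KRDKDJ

Step 1. [col 1: L + L ≡ J (mod 10)] no forcing yet in column 1 (carry-in 0); J=2 is free and consistent — try it. So J=2.
Step 2. [col 1: L + L ≡ J (mod 10)] column 1 (L + L ≡ J (mod 10), carry-in 0) doesn't pin L yet; pick L=1 and continue, so L=1.
Step 3. [col 2: K + Y ≡ D (mod 10)] column 2 (K + Y ≡ D (mod 10), carry-in 0) doesn't pin Y yet; pick Y=7 and continue, so Y=7.
Step 4. [col 2: K + Y ≡ D (mod 10)] K=8 is one option consistent with column 2 (K + Y ≡ D (mod 10), carry-in 0) — take it, so K=8.
Step 5. [col 2: K + Y ≡ D (mod 10)] column 2 reads K+Y+carry(0)=D with K=8, Y=7; with digits 1,2,7,8 already taken and all letters distinct, the only value for D is 5, so D=5.
Step 6. [col 3: W + I ≡ K (mod 10)] no forcing yet in column 3 (carry-in 1); W=4 is free and consistent — try it, so W=4.
Step 7. [col 3: W + I ≡ K (mod 10)] column 3: given W=4, K=8, carry-in 1, and digits 1,2,4,5,7,8 already taken and all letters distinct, W+I≡K (mod 10) forces I=3 ⇒ I=3.
Step 8. [col 4: D + Q ≡ D (mod 10)] from column 4 (D=5, carry-in 0, digits 1,2,3,4,5,7,8 already taken and all letters distinct): Q must equal 0, so Q=0.
Step 9. [col 5: Y + J ≡ R (mod 10)] column 5: given Y=7, J=2, carry-in 0, and digits 0,1,2,3,4,5,7,8 already taken and all letters distinct, Y+J≡R (mod 10) forces R=9, so R=9.

Answer: D=5, I=3, J=2, K=8, L=1, Q=0, R=9, W=4, Y=7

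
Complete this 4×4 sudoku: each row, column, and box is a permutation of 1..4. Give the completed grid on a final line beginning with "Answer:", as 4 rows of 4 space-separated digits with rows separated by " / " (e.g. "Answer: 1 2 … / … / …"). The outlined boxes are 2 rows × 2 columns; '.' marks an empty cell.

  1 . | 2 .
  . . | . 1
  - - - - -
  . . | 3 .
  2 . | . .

Step 1. [r2c3∈{4}] nothing but 4 survives at r2c3 ⇒ r2c3=4.
Step 2. [r4c2∈{1,3,4}] row 4 places 3 nowhere but r4c2. So r4c2=3.
Step 3. [r3c1∈{4}] r3c1 is down to just 4. So r3c1=4.
Step 4. [r4c3∈{1}] only 1 remains possible at r4c3 ⇒ r4c3=1.
Step 5. [r3c2∈{1}] r3c2 is down to just 1. So r3c2=1.
Step 6. [r2c2∈{2}] r2c2 has the single candidate 2 ⇒ r2c2=2.
Step 7. [r1c4∈{3}] r1c4 has the single candidate 3 ⇒ r1c4=3.
Step 8. [r2c1∈{3}] r2c1 has the single candidate 3, so r2c1=3.
Step 9. [r3c4∈{2}] r3c4 has the single candidate 2 ⇒ r3c4=2.
Step 10. [r4c4∈{4}] r4c4 has the single candidate 4, so r4c4=4.
Step 11. [r1c2∈{4}] only 4 remains possible at r1c2 ⇒ r1c2=4.

Answer: 1 4 2 3 / 3 2 4 1 / 4 1 3 2 / 2 3 1 4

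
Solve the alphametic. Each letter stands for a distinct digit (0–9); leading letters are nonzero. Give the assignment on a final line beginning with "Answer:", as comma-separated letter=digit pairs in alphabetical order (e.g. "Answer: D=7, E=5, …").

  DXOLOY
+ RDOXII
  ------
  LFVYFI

Step 1. [col 1: Y + I ≡ I (mod 10)] column 1: given nothing yet, carry-in 0, and all letters distinct, none taken yet, Y+I≡I (mod 10) forces Y=0. So Y=0.
Step 2. [col 1: Y + I ≡ I (mod 10)] I=7 is one option consistent with column 1 (Y + I ≡ I (mod 10), carry-in 0) — take it, so I=7.
Step 3. [col 2: O + I ≡ F (mod 10)] F=9 is one option consistent with column 2 (O + I ≡ F (mod 10), carry-in 0) — take it ⇒ F=9.
Step 4. [col 2: O + I ≡ F (mod 10)] from column 2 (I=7, F=9, carry-in 0, digits 0,7,9 already taken and all letters distinct): O must equal 2. So O=2.
Step 5. [col 3: L + X ≡ Y (mod 10)] no forcing yet in column 3 (carry-in 0); L=4 is free and consistent — try it, so L=4.
Step 6. [col 3: L + X ≡ Y (mod 10)] column 3: given L=4, Y=0, carry-in 0, and digits 0,2,4,7,9 already taken and all letters distinct, L+X≡Y (mod 10) forces X=6 ⇒ X=6.
Step 7. [col 4: O + O ≡ V (mod 10)] in column 4 we have O+O≡V with carry-in 1; given O=2 and digits 0,2,4,6,7,9 already taken and all letters distinct, that pins V to 5, so V=5.
Step 8. [col 5: X + D ≡ F (mod 10)] in column 5 we have X+D≡F with carry-in 0; given X=6, F=9 and digits 0,2,4,5,6,7,9 already taken and all letters distinct, that pins D to 3. So D=3.
Step 9. [col 6: D + R ≡ L (mod 10)] column 6: given D=3, L=4, carry-in 0, and digits 0,2,3,4,5,6,7,9 already taken and all letters distinct, D+R≡L (mod 10) forces R=1 ⇒ R=1.

Answer: D=3, F=9, I=7, L=4, O=2, R=1, V=5, X=6, Y=0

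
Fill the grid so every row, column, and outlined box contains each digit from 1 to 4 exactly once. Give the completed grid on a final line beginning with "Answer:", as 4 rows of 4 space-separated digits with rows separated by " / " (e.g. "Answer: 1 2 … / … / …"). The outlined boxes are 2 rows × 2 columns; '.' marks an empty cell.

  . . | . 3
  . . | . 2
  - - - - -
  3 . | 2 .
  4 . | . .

Step 1. [r2c1∈{1}] r2c1 has the single candidate 1 ⇒ r2c1=1.
Step 2. [r4c4∈{1}] only 1 remains possible at r4c4. So r4c4=1.
Step 3. [r2c3∈{4}] only 4 remains possible at r2c3. So r2c3=4.
Step 4. [r1c2∈{2,4}] r1c2 is the only open cell in row 1 admitting 4. So r1c2=4.
Step 5. [r3c4∈{4}] r3c4 has the single candidate 4. So r3c4=4.
Step 6. [r3c2∈{1}] only 1 remains possible at r3c2. So r3c2=1.
Step 7. [r4c3∈{3}] r4c3 is down to just 3. So r4c3=3.
Step 8. [r1c1∈{2}] only 2 remains possible at r1c1. So r1c1=2.
Step 9. [r2c2∈{3}] r2c2 is down to just 3, so r2c2=3.
Step 10. [r1c3∈{1}] r1c3 is down to just 1, so r1c3=1.
Step 11. [r4c2∈{2}] r4c2 has the single candidate 2, so r4c2=2.

Answer: 2 4 1 3 / 1 3 4 2 / 3 1 2 4 / 4 2 3 1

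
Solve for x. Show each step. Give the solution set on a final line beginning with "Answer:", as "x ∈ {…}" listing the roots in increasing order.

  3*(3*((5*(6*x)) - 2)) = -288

Step 1. [3*(3*((5*(6*x)) - 2)) = -288] divide by the outer 3 ⇒ div: 3*((5*(6*x)) - 2) = -96.
Step 2. [3*((5*(6*x)) - 2) = -96] leading coefficient 3: divide by 3. So div: (5*(6*x)) - 2 = -32.
Step 3. [(5*(6*x)) - 2 = -32] add 2: x sits inside (… - 2), so sub: 5*(6*x) = -30.
Step 4. [5*(6*x) = -30] LHS = 5·(…); ÷5 both sides. So div: 6*x = -6.
Step 5. [6*x = -6] 6 out front; divide by 6, so div: x = -1.

Answer: x ∈ {-1}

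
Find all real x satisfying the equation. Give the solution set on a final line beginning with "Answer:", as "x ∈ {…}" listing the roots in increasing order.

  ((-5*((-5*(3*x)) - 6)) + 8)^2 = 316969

Step 1. [((-5*((-5*(3*x)) - 6)) + 8)^2 = 316969] 316969 ≥ 0, LHS is (·)² — take ±√ ⇒ sqrt: (-5*((-5*(3*x)) - 6)) + 8 = 563 or -563.
Step 2. [(-5*((-5*(3*x)) - 6)) + 8 = 563 or -563] peel the +8: subtract 8 from each side, so sub: -5*((-5*(3*x)) - 6) = 555 or -571.
Step 3. [-5*((-5*(3*x)) - 6) = 555 or -571] -5·(inner) — divide through by -5, so div: (-5*(3*x)) - 6 = -111 or 571/5.
Step 4. [(-5*(3*x)) - 6 = -111 or 571/5] 6 comes off first (add 6), so sub: -5*(3*x) = -105 or 601/5.
Step 5. [-5*(3*x) = -105 or 601/5] -5·(inner) — divide through by -5. So div: 3*x = 21 or -601/25.
Step 6. [3*x = 21 or -601/25] leading coefficient 3: divide by 3. So div: x = 7 or -601/75.

Answer: x ∈ {-601/75, 7}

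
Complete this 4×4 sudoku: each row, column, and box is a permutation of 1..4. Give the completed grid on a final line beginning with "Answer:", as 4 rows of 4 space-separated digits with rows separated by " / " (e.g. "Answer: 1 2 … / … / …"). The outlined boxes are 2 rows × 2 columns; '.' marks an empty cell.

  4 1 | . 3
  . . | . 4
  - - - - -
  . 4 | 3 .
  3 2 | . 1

Step 1. [r1c3∈{2}] r1c3 is down to just 2, so r1c3=2.
Step 2. [r2c2∈{3}] r2c2 is down to just 3 ⇒ r2c2=3.
Step 3. [r3c4∈{2}] only 2 remains possible at r3c4 ⇒ r3c4=2.
Step 4. [r2c1∈{2}] only 2 remains possible at r2c1 ⇒ r2c1=2.
Step 5. [r3c1∈{1}] only 1 remains possible at r3c1. So r3c1=1.
Step 6. [r2c3∈{1}] r2c3's peers cover all but 1 ⇒ r2c3=1.
Step 7. [r4c3∈{4}] r4c3 is down to just 4. So r4c3=4.

Answer: 4 1 2 3 / 2 3 1 4 / 1 4 3 2 / 3 2 4 1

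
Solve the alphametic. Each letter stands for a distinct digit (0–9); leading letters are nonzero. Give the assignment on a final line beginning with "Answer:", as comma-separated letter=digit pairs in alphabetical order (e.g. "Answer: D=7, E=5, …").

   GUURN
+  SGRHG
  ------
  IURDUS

Step 1. [col 1: N + G ≡ S (mod 10)] no forcing yet in column 1 (carry-in 0); S=9 is free and consistent — try it, so S=9.
Step 2. [col 1: N + G ≡ S (mod 10)] no forcing yet in column 1 (carry-in 0); N=6 is free and consistent — try it. So N=6.
Step 3. [col 1: N + G ≡ S (mod 10)] column 1 reads N+G+carry(0)=S with N=6, S=9; with digits 6,9 already taken and all letters distinct, the only value for G is 3 ⇒ G=3.
Step 4. [I] adding two 5-digit numbers gives at most 5+1 digits, and here it does — I is that final carry and must be 1. So I=1.
Step 5. [col 2: R + H ≡ U (mod 10)] several values work for U in column 2 (R + H ≡ U (mod 10), carry-in 0); try U=2 ⇒ U=2.
Step 6. [col 2: R + H ≡ U (mod 10)] column 2 (R + H ≡ U (mod 10), carry-in 0) doesn't pin R yet; pick R=5 and continue, so R=5.
Step 7. [col 2: R + H ≡ U (mod 10)] column 2: given R=5, U=2, carry-in 0, and digits 1,2,3,5,6,9 already taken and all letters distinct, R+H≡U (mod 10) forces H=7, so H=7.
Step 8. [col 3: U + R ≡ D (mod 10)] column 3: given U=2, R=5, carry-in 1, and digits 1,2,3,5,6,7,9 already taken and all letters distinct, U+R≡D (mod 10) forces D=8, so D=8.

Answer: D=8, G=3, H=7, I=1, N=6, R=5, S=9, U=2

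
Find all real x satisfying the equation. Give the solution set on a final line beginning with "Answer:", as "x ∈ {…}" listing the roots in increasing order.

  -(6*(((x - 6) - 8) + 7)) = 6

Step 1. [-(6*(((x - 6) - 8) + 7)) = 6] LHS negated; negate both sides. So neg: 6*(((x - 6) - 8) + 7) = -6.
Step 2. [6*(((x - 6) - 8) + 7) = -6] LHS = 6·(…); ÷6 both sides. So div: ((x - 6) - 8) + 7 = -1.
Step 3. [((x - 6) - 8) + 7 = -1] peel the +7: subtract 7 from each side. So sub: (x - 6) - 8 = -8.
Step 4. [(x - 6) - 8 = -8] peel the -8: add 8 from each side ⇒ sub: x - 6 = 0.
Step 5. [x - 6 = 0] peel the -6: add 6 from each side. So sub: x = 6.

Answer: x ∈ {6}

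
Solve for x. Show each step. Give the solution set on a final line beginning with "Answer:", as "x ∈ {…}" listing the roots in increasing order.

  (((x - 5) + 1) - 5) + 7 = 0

Step 1. [(((x - 5) + 1) - 5) + 7 = 0] +7 is outermost — subtract 7 both sides ⇒ sub: ((x - 5) + 1) - 5 = -7.
Step 2. [((x - 5) + 1) - 5 = -7] the outer -5 inverts by adding 5 ⇒ sub: (x - 5) + 1 = -2.
Step 3. [(x - 5) + 1 = -2] 1 comes off first (subtract 1). So sub: x - 5 = -3.
Step 4. [x - 5 = -3] 5 comes off first (add 5) ⇒ sub: x = 2.

Answer: x ∈ {2}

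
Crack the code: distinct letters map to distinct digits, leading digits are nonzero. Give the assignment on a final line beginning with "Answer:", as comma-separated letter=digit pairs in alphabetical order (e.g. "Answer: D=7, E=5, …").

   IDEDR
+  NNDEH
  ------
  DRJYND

Step 1. [col 1: R + H ≡ D (mod 10)] no forcing yet in column 1 (carry-in 0); H=9 is free and consistent — try it. So H=9.
Step 2. [col 1: R + H ≡ D (mod 10)] column 1 (R + H ≡ D (mod 10), carry-in 0) doesn't pin D yet; pick D=1 and continue, so D=1.
Step 3. [col 1: R + H ≡ D (mod 10)] in column 1 we have R+H≡D with carry-in 0; given H=9, D=1 and digits 1,9 already taken and all letters distinct, that pins R to 2. So R=2.
Step 4. [col 2: D + E ≡ N (mod 10)] column 2 (D + E ≡ N (mod 10), carry-in 1) doesn't pin E yet; pick E=3 and continue. So E=3.
Step 5. [col 2: D + E ≡ N (mod 10)] from column 2 (D=1, E=3, carry-in 1, digits 1,2,3,9 already taken and all letters distinct): N must equal 5, so N=5.
Step 6. [col 3: E + D ≡ Y (mod 10)] column 3: given E=3, D=1, carry-in 0, and digits 1,2,3,5,9 already taken and all letters distinct, E+D≡Y (mod 10) forces Y=4, so Y=4.
Step 7. [col 4: D + N ≡ J (mod 10)] from column 4 (D=1, N=5, carry-in 0, digits 1,2,3,4,5,9 already taken and all letters distinct): J must equal 6 ⇒ J=6.
Step 8. [col 5: I + N ≡ R (mod 10)] column 5 reads I+N+carry(0)=R with N=5, R=2; with digits 1,2,3,4,5,6,9 already taken and all letters distinct, the only value for I is 7, so I=7.

Answer: D=1, E=3, H=9, I=7, J=6, N=5, R=2, Y=4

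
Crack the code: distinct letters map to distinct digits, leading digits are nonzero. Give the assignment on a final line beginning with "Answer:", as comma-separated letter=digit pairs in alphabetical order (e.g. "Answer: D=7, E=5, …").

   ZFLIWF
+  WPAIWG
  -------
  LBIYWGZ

Step 1. [col 1: F + G ≡ Z (mod 10)] column 1 (F + G ≡ Z (mod 10), carry-in 0) doesn't pin F yet; pick F=5 and continue. So F=5.
Step 2. [col 1: F + G ≡ Z (mod 10)] no forcing yet in column 1 (carry-in 0); Z=9 is free and consistent — try it ⇒ Z=9.
Step 3. [col 1: F + G ≡ Z (mod 10)] column 1 reads F+G+carry(0)=Z with F=5, Z=9; with digits 5,9 already taken and all letters distinct, the only value for G is 4, so G=4.
Step 4. [L] adding two 6-digit numbers gives at most 6+1 digits, and here it does — L is that final carry and must be 1. So L=1.
Step 5. [col 2: W + W ≡ G (mod 10)] several values work for W in column 2 (W + W ≡ G (mod 10), carry-in 0); try W=7 ⇒ W=7.
Step 6. [col 3: I + I ≡ W (mod 10)] I=8 is one option consistent with column 3 (I + I ≡ W (mod 10), carry-in 1) — take it. So I=8.
Step 7. [col 4: L + A ≡ Y (mod 10)] column 4 reads L+A+carry(1)=Y with L=1; with digits 1,4,5,7,8,9 already taken and all letters distinct, the only value for Y is 2, so Y=2.
Step 8. [col 4: L + A ≡ Y (mod 10)] column 4: given L=1, Y=2, carry-in 1, and digits 1,2,4,5,7,8,9 already taken and all letters distinct, L+A≡Y (mod 10) forces A=0, so A=0.
Step 9. [col 5: F + P ≡ I (mod 10)] in column 5 we have F+P≡I with carry-in 0; given F=5, I=8 and digits 0,1,2,4,5,7,8,9 already taken and all letters distinct, that pins P to 3, so P=3.
Step 10. [col 6: Z + W ≡ B (mod 10)] column 6 reads Z+W+carry(0)=B with Z=9, W=7; with digits 0,1,2,3,4,5,7,8,9 already taken and all letters distinct, the only value for B is 6, so B=6.

Answer: A=0, B=6, F=5, G=4, I=8, L=1, P=3, W=7, Y=2, Z=9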